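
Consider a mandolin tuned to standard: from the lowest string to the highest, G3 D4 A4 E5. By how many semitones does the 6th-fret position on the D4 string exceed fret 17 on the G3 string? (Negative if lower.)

D4 at fret 6 → G#4 (MIDI 68); G3 at fret 17 → C5 (MIDI 72).
68 − 72 = -4, so the two pitches are 4 semitones apart.

-4 semitones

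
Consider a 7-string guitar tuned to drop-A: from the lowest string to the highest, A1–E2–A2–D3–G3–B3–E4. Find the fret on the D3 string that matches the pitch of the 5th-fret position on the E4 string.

Fret 5 on E4 is MIDI 64 + 5 = 69 (A4). On the D3 string (open MIDI 50), that pitch is 69 − 50 = fret 19.

19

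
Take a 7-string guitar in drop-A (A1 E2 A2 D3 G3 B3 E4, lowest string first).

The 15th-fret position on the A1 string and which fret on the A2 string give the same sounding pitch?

3

A1 at fret 15 is A1 + 15 semitones = C3.
The open A2 string is 12 semitones above the open A1, so the same pitch on the A2 string lies at fret 15 − 12 = 3.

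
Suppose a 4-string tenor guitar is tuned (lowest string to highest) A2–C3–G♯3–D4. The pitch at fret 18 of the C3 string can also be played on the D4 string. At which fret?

C3 at fret 18 is C3 + 18 semitones = F♯4.
The open D4 string is 14 semitones above the open C3, so the same pitch on the D4 string lies at fret 18 − 14 = 4.

4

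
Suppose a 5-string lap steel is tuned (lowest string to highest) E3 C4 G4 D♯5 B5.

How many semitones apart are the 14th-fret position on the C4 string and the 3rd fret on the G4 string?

4 semitones

C4 at fret 14 → D5 (MIDI 74); G4 at fret 3 → A♯4 (MIDI 70).
74 − 70 = 4, so the two pitches are 4 semitones apart, with D5 the higher.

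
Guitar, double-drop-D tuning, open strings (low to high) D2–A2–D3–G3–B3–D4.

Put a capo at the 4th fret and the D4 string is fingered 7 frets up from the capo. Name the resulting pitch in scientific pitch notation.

C♯5

The capo raises the open D4 by 4 semitones to F♯4; fretting 7 more gives D4 + 4 + 7 = D4 + 11 semitones = C♯5.
(Also written D♭.)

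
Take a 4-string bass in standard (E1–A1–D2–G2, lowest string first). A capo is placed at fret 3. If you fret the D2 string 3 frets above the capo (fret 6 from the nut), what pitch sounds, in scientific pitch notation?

The capo raises the open D2 by 3 semitones to F2; fretting 3 more gives D2 + 3 + 3 = D2 + 6 semitones = G♯2.
(Also written A♭.)

G♯2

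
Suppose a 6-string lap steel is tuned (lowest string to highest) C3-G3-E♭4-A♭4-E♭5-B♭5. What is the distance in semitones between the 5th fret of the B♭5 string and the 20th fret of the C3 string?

19 semitones

B♭5 at fret 5 → E♭6 (MIDI 87); C3 at fret 20 → A♭4 (MIDI 68).
87 − 68 = 19, so the two pitches are 19 semitones apart, with E♭6 the higher.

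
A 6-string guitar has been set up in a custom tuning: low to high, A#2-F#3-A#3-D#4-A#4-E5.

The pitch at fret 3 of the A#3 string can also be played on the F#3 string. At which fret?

A#3 at fret 3 is A#3 + 3 semitones = C#4.
The open F#3 string is 4 semitones below the open A#3, so the same pitch on the F#3 string lies at fret 3 + 4 = 7.

7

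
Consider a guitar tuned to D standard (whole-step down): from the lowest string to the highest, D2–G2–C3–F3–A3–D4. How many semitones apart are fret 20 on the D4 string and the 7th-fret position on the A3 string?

D4 at fret 20 → A#5 (MIDI 82); A3 at fret 7 → E4 (MIDI 64).
82 − 64 = 18, so the two pitches are 18 semitones apart, with A#5 the higher.

18 semitones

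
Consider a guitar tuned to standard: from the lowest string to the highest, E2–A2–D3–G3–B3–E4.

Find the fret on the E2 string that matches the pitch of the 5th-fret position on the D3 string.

Fret 5 on D3 is MIDI 50 + 5 = 55 (G3). On the E2 string (open MIDI 40), that pitch is 55 − 40 = fret 15.

15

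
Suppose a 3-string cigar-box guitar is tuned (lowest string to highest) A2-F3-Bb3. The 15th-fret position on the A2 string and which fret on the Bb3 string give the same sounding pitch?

A2 at fret 15 is A2 + 15 semitones = C4.
The open Bb3 string is 13 semitones above the open A2, so the same pitch on the Bb3 string lies at fret 15 − 13 = 2.

2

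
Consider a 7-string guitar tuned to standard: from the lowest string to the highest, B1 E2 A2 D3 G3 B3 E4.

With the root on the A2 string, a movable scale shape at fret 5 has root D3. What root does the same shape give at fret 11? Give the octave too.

Moving from fret 5 to fret 11 shifts the root by 6 semitones.
D3 up 6 semitones is G♯3.

G♯3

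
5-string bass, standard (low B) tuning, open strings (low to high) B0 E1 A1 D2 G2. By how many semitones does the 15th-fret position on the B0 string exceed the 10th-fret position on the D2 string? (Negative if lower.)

B0 at fret 15 → D2 (MIDI 38); D2 at fret 10 → C3 (MIDI 48).
38 − 48 = -10, so the two pitches are 10 semitones apart.

-10 semitones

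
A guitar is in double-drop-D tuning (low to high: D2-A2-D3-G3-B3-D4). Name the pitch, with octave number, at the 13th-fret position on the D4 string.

Each fret is one semitone, so D4 + 13 = D#5.
(Equivalently spelled Eb5.)

D#5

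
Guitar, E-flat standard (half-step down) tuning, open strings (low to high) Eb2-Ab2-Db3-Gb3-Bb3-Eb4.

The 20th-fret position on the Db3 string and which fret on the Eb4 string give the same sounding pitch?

Db3 at fret 20 is Db3 + 20 semitones = A4.
The open Eb4 string is 14 semitones above the open Db3, so the same pitch on the Eb4 string lies at fret 20 − 14 = 6.

6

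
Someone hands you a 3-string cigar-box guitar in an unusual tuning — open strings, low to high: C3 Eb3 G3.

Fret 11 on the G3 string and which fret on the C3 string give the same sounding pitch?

18

Fret 11 on G3 is MIDI 55 + 11 = 66 (Gb4). On the C3 string (open MIDI 48), that pitch is 66 − 48 = fret 18.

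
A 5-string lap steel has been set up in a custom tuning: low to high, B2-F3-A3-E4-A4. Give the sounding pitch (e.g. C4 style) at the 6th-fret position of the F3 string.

B3

Each fret is one semitone, so F3 + 6 = B3.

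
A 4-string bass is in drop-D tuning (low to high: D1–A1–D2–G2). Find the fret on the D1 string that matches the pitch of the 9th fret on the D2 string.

21

D2 at fret 9 is D2 + 9 semitones = B2.
The open D1 string is 12 semitones below the open D2, so the same pitch on the D1 string lies at fret 9 + 12 = 21.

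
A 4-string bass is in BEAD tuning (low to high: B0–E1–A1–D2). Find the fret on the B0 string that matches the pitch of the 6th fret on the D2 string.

21

Fret 6 on D2 is MIDI 38 + 6 = 44 (G#2). On the B0 string (open MIDI 23), that pitch is 44 − 23 = fret 21.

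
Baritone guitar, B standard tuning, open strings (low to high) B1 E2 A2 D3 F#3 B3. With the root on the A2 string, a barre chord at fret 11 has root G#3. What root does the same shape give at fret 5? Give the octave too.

Moving from fret 11 to fret 5 shifts the root by -6 semitones.
G#3 down 6 semitones is D3.

D3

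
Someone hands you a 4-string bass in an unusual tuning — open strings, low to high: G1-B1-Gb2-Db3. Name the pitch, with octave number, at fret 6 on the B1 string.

Each fret is one semitone, so B1 + 6 = F2.

F2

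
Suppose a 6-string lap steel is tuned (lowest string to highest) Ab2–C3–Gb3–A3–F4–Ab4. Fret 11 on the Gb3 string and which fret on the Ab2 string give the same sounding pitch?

Fret 11 on Gb3 is MIDI 54 + 11 = 65 (F4). On the Ab2 string (open MIDI 44), that pitch is 65 − 44 = fret 21.

21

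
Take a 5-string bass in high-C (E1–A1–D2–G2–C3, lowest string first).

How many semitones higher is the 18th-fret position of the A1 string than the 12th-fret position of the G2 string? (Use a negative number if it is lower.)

A1 at fret 18 → D♯3 (MIDI 51); G2 at fret 12 → G3 (MIDI 55).
51 − 55 = -4, so the two pitches are 4 semitones apart.

-4 semitones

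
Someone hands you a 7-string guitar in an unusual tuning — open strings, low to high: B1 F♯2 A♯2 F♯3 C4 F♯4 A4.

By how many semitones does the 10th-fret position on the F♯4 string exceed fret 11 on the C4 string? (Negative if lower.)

F♯4 at fret 10 → E5 (MIDI 76); C4 at fret 11 → B4 (MIDI 71).
76 − 71 = 5, so the two pitches are 5 semitones apart.

5 semitones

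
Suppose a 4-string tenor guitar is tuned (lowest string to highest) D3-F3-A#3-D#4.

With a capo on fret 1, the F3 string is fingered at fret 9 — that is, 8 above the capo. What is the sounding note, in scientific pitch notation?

The capo raises the open F3 by 1 semitone to F#3; fretting 8 more gives F3 + 1 + 8 = F3 + 9 semitones = D4.

D4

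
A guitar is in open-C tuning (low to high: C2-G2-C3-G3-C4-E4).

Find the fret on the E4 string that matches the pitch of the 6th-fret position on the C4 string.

2

Fret 6 on C4 is MIDI 60 + 6 = 66 (F#4). On the E4 string (open MIDI 64), that pitch is 66 − 64 = fret 2.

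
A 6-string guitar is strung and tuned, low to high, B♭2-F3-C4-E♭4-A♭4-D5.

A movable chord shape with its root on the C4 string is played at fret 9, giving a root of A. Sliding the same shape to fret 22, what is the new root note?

B♭

Moving from fret 9 to fret 22 shifts the root by 13 semitones.
A up 13 semitones is B♭.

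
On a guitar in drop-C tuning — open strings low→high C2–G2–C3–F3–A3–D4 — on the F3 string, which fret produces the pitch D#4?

10

D#4 is 10 semitones above the open F3 (F–F#–G–G#–…–C#–D–D#), so it sits at fret 10.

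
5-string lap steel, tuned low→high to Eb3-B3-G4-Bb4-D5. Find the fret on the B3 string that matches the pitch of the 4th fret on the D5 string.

Fret 4 on D5 is MIDI 74 + 4 = 78 (Gb5). On the B3 string (open MIDI 59), that pitch is 78 − 59 = fret 19.

19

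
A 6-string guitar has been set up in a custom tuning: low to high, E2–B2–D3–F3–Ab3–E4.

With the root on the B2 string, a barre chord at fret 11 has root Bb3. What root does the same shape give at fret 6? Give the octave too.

F3

Moving from fret 11 to fret 6 shifts the root by -5 semitones.
Bb3 down 5 semitones is F3.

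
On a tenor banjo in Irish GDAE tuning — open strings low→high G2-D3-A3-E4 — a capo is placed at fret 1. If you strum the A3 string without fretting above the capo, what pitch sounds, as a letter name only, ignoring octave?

The capo raises the open A3 by 1 semitone to A#3; fretting 0 more gives A3 + 1 + 0 = A3 + 1 semitone, landing on A#.
(Also written Bb.)

A#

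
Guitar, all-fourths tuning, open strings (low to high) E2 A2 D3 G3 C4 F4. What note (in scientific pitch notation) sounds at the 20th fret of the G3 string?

D#5

Each fret is one semitone, so G3 + 20 = D#5.
(Equivalently spelled Eb5.)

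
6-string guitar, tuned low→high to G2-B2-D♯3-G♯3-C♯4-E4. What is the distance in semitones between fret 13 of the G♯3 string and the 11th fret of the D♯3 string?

7 semitones

G♯3 at fret 13 → A4 (MIDI 69); D♯3 at fret 11 → D4 (MIDI 62).
69 − 62 = 7, so the two pitches are 7 semitones apart, with A4 the higher.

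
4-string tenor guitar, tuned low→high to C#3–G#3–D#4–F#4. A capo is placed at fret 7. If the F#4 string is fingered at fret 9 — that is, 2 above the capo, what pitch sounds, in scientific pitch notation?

D#5

The capo raises the open F#4 by 7 semitones to C#5; fretting 2 more gives F#4 + 7 + 2 = F#4 + 9 semitones = D#5.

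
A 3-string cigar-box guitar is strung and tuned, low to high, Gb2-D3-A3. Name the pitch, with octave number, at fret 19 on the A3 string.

E5

The open A3 string plus 19 semitones: A–Bb–B–C–…–D–Eb–E.
The walk passes from B into C 2 times, so the octave number goes from 3 to 5.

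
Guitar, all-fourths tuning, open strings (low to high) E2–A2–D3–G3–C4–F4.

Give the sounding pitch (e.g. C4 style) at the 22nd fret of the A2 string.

The open A2 string plus 22 semitones: A–A#–B–C–…–F–F#–G.
The walk passes from B into C 2 times, so the octave number goes from 2 to 4.

G4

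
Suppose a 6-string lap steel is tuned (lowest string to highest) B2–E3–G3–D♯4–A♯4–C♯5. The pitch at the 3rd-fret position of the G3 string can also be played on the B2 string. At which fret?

11

Fret 3 on G3 is MIDI 55 + 3 = 58 (A♯3). On the B2 string (open MIDI 47), that pitch is 58 − 47 = fret 11.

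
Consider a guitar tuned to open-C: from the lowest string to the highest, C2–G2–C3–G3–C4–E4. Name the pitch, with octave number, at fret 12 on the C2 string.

C3

The open C2 string plus 12 semitones: C–C#–D–D#–…–A#–B–C.
The walk passes from B into C once, so the octave number goes from 2 to 3.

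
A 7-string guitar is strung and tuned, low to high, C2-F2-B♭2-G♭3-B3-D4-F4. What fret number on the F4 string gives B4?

6

B4 is 6 semitones above the open F4 (F–Gb–G–Ab–A–Bb–B), so it sits at fret 6.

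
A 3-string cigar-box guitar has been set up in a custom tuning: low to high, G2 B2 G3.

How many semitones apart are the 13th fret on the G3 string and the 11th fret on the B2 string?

G3 at fret 13 → G♯4 (MIDI 68); B2 at fret 11 → A♯3 (MIDI 58).
68 − 58 = 10, so the two pitches are 10 semitones apart, with G♯4 the higher.

10 semitones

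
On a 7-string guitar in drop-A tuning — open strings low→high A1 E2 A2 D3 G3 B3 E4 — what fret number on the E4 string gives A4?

5

A4 is 5 semitones above the open E4 (E–F–F#–G–G#–A), so it sits at fret 5.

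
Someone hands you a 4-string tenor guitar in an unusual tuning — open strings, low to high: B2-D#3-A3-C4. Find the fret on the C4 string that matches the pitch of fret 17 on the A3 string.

Fret 17 on A3 is MIDI 57 + 17 = 74 (D5). On the C4 string (open MIDI 60), that pitch is 74 − 60 = fret 14.

14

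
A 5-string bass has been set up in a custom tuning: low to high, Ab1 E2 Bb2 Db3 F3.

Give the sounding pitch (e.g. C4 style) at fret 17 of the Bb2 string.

Eb4

Each fret is one semitone, so Bb2 + 17 = Eb4.
(Equivalently spelled D#4.)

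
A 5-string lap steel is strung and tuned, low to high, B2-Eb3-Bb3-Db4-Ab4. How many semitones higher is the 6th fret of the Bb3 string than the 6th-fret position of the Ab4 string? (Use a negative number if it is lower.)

-10 semitones

Bb3 at fret 6 → E4 (MIDI 64); Ab4 at fret 6 → D5 (MIDI 74).
64 − 74 = -10, so the two pitches are 10 semitones apart.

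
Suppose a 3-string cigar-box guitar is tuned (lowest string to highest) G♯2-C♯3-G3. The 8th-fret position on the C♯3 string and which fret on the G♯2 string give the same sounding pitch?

13

C♯3 at fret 8 is C♯3 + 8 semitones = A3.
The open G♯2 string is 5 semitones below the open C♯3, so the same pitch on the G♯2 string lies at fret 8 + 5 = 13.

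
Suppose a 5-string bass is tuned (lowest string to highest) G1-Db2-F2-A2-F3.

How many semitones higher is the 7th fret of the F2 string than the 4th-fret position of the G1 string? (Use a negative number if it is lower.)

F2 at fret 7 → C3 (MIDI 48); G1 at fret 4 → B1 (MIDI 35).
48 − 35 = 13, so the two pitches are 13 semitones apart.

13 semitones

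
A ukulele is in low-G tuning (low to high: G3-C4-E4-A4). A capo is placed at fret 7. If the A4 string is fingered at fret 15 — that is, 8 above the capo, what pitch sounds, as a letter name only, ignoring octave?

C

The capo raises the open A4 by 7 semitones to E5; fretting 8 more gives A4 + 7 + 8 = A4 + 15 semitones, landing on C.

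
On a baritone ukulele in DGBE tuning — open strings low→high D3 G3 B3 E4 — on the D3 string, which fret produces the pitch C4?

C4 is 10 semitones above the open D3 (D–D#–E–F–…–A#–B–C), so it sits at fret 10.

10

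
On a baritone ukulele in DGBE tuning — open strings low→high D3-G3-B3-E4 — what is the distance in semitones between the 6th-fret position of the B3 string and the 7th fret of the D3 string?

8 semitones

B3 at fret 6 → F4 (MIDI 65); D3 at fret 7 → A3 (MIDI 57).
65 − 57 = 8, so the two pitches are 8 semitones apart, with F4 the higher.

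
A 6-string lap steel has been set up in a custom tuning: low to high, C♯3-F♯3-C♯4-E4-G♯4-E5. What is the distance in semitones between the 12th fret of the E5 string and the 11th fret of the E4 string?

E5 at fret 12 → E6 (MIDI 88); E4 at fret 11 → D♯5 (MIDI 75).
88 − 75 = 13, so the two pitches are 13 semitones apart, with E6 the higher.

13 semitones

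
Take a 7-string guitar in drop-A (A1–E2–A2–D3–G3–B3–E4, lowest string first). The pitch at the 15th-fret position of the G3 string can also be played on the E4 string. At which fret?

G3 at fret 15 is G3 + 15 semitones = A#4.
The open E4 string is 9 semitones above the open G3, so the same pitch on the E4 string lies at fret 15 − 9 = 6.

6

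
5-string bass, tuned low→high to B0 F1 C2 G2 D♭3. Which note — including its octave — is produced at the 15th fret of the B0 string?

B0 is MIDI 23. Adding 15 gives 38, which is D2.

D2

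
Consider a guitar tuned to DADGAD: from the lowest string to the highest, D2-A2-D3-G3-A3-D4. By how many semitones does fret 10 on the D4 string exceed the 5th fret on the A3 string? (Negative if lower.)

10 semitones

D4 at fret 10 → C5 (MIDI 72); A3 at fret 5 → D4 (MIDI 62).
72 − 62 = 10, so the two pitches are 10 semitones apart.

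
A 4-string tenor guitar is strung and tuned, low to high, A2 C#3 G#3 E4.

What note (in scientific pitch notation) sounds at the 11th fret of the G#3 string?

Each fret is one semitone, so G#3 + 11 = G4.

G4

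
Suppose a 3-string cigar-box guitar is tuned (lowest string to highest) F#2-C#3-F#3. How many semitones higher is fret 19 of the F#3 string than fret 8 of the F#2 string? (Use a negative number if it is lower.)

23 semitones

F#3 at fret 19 → C#5 (MIDI 73); F#2 at fret 8 → D3 (MIDI 50).
73 − 50 = 23, so the two pitches are 23 semitones apart.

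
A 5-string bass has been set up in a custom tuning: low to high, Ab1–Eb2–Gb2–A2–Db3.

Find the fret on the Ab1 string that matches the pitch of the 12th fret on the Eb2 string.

Fret 12 on Eb2 is MIDI 39 + 12 = 51 (Eb3). On the Ab1 string (open MIDI 32), that pitch is 51 − 32 = fret 19.

19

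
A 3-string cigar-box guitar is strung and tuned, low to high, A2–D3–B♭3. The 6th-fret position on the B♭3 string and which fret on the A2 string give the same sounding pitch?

Fret 6 on B♭3 is MIDI 58 + 6 = 64 (E4). On the A2 string (open MIDI 45), that pitch is 64 − 45 = fret 19.

19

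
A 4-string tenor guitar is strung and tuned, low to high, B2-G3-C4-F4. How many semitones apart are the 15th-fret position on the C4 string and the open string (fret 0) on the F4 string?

C4 at fret 15 → Eb5 (MIDI 75); F4 at fret 0 → F4 (MIDI 65).
75 − 65 = 10, so the two pitches are 10 semitones apart, with Eb5 the higher.

10 semitones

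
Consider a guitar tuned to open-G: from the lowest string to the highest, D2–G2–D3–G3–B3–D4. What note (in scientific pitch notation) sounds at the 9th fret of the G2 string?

E3

G2 is MIDI 43. Adding 9 gives 52, which is E3.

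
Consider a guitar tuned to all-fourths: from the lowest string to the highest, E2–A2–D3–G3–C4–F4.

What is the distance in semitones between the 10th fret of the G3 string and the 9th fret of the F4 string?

G3 at fret 10 → F4 (MIDI 65); F4 at fret 9 → D5 (MIDI 74).
65 − 74 = -9, so the two pitches are 9 semitones apart, with D5 the higher.

9 semitones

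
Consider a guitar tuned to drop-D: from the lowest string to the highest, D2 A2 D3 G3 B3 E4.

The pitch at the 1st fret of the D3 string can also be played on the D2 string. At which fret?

13

D3 at fret 1 is D3 + 1 semitone = D#3.
The open D2 string is 12 semitones below the open D3, so the same pitch on the D2 string lies at fret 1 + 12 = 13.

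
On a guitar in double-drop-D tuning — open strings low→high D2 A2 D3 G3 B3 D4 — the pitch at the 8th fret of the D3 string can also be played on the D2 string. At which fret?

20

D3 at fret 8 is D3 + 8 semitones = A♯3.
The open D2 string is 12 semitones below the open D3, so the same pitch on the D2 string lies at fret 8 + 12 = 20.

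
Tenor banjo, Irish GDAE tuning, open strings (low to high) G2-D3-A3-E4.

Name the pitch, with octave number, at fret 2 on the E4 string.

F#4

E4 is MIDI 64. Adding 2 gives 66, which is F#4.
(Equivalently spelled Gb4.)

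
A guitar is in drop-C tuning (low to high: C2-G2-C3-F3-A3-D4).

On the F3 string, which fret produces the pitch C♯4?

C♯4 is 8 semitones above the open F3 (F–F#–G–G#–A–A#–B–C–C#), so it sits at fret 8.

8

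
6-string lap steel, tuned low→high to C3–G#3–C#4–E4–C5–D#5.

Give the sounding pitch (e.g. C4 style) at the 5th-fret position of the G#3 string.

C#4

The open G#3 string plus 5 semitones: G#–A–A#–B–C–C#.
The walk passes from B into C once, so the octave number goes from 3 to 4.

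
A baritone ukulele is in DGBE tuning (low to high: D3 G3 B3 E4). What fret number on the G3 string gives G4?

12

G4 is 12 semitones above the open G3 (G–G#–A–A#–…–F–F#–G), so it sits at fret 12.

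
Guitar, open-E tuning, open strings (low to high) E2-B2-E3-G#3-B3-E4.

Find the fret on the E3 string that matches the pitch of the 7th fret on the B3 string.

Fret 7 on B3 is MIDI 59 + 7 = 66 (F#4). On the E3 string (open MIDI 52), that pitch is 66 − 52 = fret 14.

14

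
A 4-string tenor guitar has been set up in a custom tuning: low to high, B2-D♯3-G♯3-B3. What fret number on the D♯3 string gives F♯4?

F♯4 is 15 semitones above the open D♯3 (D#–E–F–F#–…–E–F–F#), so it sits at fret 15.

15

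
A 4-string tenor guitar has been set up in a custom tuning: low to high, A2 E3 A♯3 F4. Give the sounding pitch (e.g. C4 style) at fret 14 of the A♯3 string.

A♯3 is MIDI 58. Adding 14 gives 72, which is C5.

C5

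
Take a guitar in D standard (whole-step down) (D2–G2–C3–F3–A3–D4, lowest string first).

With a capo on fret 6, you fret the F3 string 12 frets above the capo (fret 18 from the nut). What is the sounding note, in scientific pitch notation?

The capo raises the open F3 by 6 semitones to B3; fretting 12 more gives F3 + 6 + 12 = F3 + 18 semitones = B4.

B4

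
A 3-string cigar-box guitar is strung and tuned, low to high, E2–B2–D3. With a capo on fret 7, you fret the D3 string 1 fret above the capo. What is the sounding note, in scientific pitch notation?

The capo raises the open D3 by 7 semitones to A3; fretting 1 more gives D3 + 7 + 1 = D3 + 8 semitones = Bb3.

Bb3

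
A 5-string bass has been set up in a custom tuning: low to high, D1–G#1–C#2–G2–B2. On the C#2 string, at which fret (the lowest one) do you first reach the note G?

6

From C#2, count semitones up the chromatic scale until reaching G: C#–D–D#–E–F–F#–G — 6 steps.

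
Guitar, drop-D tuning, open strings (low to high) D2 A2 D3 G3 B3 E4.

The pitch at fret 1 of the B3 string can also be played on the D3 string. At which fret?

10

B3 at fret 1 is B3 + 1 semitone = C4.
The open D3 string is 9 semitones below the open B3, so the same pitch on the D3 string lies at fret 1 + 9 = 10.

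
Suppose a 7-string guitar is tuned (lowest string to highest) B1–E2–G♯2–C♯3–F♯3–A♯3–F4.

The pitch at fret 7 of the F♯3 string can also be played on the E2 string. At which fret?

F♯3 at fret 7 is F♯3 + 7 semitones = C♯4.
The open E2 string is 14 semitones below the open F♯3, so the same pitch on the E2 string lies at fret 7 + 14 = 21.

21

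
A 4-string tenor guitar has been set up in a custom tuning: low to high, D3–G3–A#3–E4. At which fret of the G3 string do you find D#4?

D#4 is 8 semitones above the open G3 (G–G#–A–A#–B–C–C#–D–D#), so it sits at fret 8.

8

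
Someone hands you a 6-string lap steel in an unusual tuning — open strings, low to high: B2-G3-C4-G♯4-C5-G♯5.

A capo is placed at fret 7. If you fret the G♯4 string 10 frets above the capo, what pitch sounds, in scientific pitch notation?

The capo raises the open G♯4 by 7 semitones to D♯5; fretting 10 more gives G♯4 + 7 + 10 = G♯4 + 17 semitones = C♯6.
(Also written D♭.)

C♯6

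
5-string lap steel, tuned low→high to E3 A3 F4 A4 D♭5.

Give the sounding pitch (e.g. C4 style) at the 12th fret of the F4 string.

F4 is MIDI 65. Adding 12 gives 77, which is F5.

F5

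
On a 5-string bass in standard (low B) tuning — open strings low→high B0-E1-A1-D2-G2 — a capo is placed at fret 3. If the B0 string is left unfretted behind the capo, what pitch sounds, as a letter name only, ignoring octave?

D

The capo raises the open B0 by 3 semitones to D1; fretting 0 more gives B0 + 3 + 0 = B0 + 3 semitones, landing on D.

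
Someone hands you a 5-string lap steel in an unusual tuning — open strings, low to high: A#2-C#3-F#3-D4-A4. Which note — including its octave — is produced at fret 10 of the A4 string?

G5

A4 is MIDI 69. Adding 10 gives 79, which is G5.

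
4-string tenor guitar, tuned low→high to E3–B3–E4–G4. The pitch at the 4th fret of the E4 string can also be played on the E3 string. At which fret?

Fret 4 on E4 is MIDI 64 + 4 = 68 (G#4). On the E3 string (open MIDI 52), that pitch is 68 − 52 = fret 16.

16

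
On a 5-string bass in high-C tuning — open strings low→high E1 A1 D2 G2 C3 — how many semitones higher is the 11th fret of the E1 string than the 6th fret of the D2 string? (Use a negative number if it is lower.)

E1 at fret 11 → D#2 (MIDI 39); D2 at fret 6 → G#2 (MIDI 44).
39 − 44 = -5, so the two pitches are 5 semitones apart.

-5 semitones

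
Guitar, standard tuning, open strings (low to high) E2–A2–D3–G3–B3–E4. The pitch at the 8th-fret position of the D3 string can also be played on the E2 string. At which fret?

D3 at fret 8 is D3 + 8 semitones = A♯3.
The open E2 string is 10 semitones below the open D3, so the same pitch on the E2 string lies at fret 8 + 10 = 18.

18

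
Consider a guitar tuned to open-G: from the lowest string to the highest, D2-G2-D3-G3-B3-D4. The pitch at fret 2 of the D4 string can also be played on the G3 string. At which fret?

9

D4 at fret 2 is D4 + 2 semitones = E4.
The open G3 string is 7 semitones below the open D4, so the same pitch on the G3 string lies at fret 2 + 7 = 9.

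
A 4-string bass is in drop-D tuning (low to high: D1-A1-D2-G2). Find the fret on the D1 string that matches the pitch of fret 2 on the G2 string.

19

Fret 2 on G2 is MIDI 43 + 2 = 45 (A2). On the D1 string (open MIDI 26), that pitch is 45 − 26 = fret 19.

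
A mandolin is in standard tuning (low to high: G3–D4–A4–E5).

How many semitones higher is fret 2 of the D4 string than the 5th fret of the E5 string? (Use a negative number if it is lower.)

D4 at fret 2 → E4 (MIDI 64); E5 at fret 5 → A5 (MIDI 81).
64 − 81 = -17, so the two pitches are 17 semitones apart.

-17 semitones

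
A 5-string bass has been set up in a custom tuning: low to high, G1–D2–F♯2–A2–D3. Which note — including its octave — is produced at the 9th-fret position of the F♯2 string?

D♯3

F♯2 is MIDI 42. Adding 9 gives 51, which is D♯3.
(Equivalently spelled E♭3.)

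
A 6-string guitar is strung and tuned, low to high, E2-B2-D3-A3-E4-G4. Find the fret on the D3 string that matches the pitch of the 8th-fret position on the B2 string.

B2 at fret 8 is B2 + 8 semitones = G3.
The open D3 string is 3 semitones above the open B2, so the same pitch on the D3 string lies at fret 8 − 3 = 5.

5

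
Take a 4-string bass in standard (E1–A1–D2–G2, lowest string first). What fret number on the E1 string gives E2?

12

E2 is 12 semitones above the open E1 (E–F–F#–G–…–D–D#–E), so it sits at fret 12.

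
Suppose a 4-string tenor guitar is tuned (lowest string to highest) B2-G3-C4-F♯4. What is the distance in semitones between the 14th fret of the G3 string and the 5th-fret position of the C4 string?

G3 at fret 14 → A4 (MIDI 69); C4 at fret 5 → F4 (MIDI 65).
69 − 65 = 4, so the two pitches are 4 semitones apart, with A4 the higher.

4 semitones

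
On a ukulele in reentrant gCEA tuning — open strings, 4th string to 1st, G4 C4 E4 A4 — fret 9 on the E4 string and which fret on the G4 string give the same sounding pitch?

Fret 9 on E4 is MIDI 64 + 9 = 73 (C#5). On the G4 string (open MIDI 67), that pitch is 73 − 67 = fret 6.

6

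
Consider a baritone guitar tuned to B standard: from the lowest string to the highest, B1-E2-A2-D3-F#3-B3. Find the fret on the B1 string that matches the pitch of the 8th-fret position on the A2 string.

18

A2 at fret 8 is A2 + 8 semitones = F3.
The open B1 string is 10 semitones below the open A2, so the same pitch on the B1 string lies at fret 8 + 10 = 18.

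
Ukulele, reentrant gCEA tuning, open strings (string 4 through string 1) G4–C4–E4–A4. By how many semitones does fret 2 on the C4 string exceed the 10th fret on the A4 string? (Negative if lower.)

C4 at fret 2 → D4 (MIDI 62); A4 at fret 10 → G5 (MIDI 79).
62 − 79 = -17, so the two pitches are 17 semitones apart.

-17 semitones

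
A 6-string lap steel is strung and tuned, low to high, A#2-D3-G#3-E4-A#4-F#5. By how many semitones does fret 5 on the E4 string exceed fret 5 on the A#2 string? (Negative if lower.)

18 semitones

E4 at fret 5 → A4 (MIDI 69); A#2 at fret 5 → D#3 (MIDI 51).
69 − 51 = 18, so the two pitches are 18 semitones apart.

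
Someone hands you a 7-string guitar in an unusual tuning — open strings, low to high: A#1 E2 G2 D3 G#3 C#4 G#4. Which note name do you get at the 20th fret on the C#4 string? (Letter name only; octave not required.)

The open C#4 string plus 20 semitones: C#–D–D#–E–…–G–G#–A.

A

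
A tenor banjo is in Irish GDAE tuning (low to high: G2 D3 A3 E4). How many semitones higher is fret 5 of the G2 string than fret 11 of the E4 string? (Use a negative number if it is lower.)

-27 semitones

G2 at fret 5 → C3 (MIDI 48); E4 at fret 11 → D#5 (MIDI 75).
48 − 75 = -27, so the two pitches are 27 semitones apart.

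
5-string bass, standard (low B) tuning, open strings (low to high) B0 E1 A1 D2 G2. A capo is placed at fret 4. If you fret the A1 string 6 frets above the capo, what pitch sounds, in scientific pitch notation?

The capo raises the open A1 by 4 semitones to C#2; fretting 6 more gives A1 + 4 + 6 = A1 + 10 semitones = G2.

G2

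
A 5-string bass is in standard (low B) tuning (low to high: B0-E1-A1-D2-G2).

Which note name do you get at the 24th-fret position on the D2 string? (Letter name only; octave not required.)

D2 is MIDI 38. Adding 24 gives 62; 62 mod 12 = 2, i.e. D.

D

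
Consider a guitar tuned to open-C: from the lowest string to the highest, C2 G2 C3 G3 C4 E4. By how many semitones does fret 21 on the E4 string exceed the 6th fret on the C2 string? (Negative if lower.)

43 semitones

E4 at fret 21 → C#6 (MIDI 85); C2 at fret 6 → F#2 (MIDI 42).
85 − 42 = 43, so the two pitches are 43 semitones apart.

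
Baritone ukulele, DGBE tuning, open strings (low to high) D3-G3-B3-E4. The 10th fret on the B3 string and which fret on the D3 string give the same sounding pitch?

19

B3 at fret 10 is B3 + 10 semitones = A4.
The open D3 string is 9 semitones below the open B3, so the same pitch on the D3 string lies at fret 10 + 9 = 19.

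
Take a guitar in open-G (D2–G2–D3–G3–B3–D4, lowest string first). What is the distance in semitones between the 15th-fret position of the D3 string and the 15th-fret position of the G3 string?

D3 at fret 15 → F4 (MIDI 65); G3 at fret 15 → A#4 (MIDI 70).
65 − 70 = -5, so the two pitches are 5 semitones apart, with A#4 the higher.

5 semitones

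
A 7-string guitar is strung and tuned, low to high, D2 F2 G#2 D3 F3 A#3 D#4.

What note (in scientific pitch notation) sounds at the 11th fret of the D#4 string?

D5

Each fret is one semitone, so D#4 + 11 = D5.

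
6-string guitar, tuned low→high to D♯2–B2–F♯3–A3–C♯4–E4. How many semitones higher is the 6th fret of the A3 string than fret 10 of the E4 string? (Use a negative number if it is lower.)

-11 semitones

A3 at fret 6 → D♯4 (MIDI 63); E4 at fret 10 → D5 (MIDI 74).
63 − 74 = -11, so the two pitches are 11 semitones apart.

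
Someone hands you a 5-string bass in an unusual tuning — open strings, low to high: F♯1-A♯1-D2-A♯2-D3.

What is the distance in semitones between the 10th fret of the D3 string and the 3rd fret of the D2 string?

D3 at fret 10 → C4 (MIDI 60); D2 at fret 3 → F2 (MIDI 41).
60 − 41 = 19, so the two pitches are 19 semitones apart, with C4 the higher.

19 semitones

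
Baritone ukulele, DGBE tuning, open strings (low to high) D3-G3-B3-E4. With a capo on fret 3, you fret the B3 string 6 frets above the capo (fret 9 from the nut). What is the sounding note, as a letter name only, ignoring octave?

G#

The capo raises the open B3 by 3 semitones to D4; fretting 6 more gives B3 + 3 + 6 = B3 + 9 semitones, landing on G#.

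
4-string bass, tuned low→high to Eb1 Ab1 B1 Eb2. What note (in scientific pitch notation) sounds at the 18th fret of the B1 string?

F3

The open B1 string plus 18 semitones: B–C–Db–D–…–Eb–E–F.
The walk passes from B into C 2 times, so the octave number goes from 1 to 3.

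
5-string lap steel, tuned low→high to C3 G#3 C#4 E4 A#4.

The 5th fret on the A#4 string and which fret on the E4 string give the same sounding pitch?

11

Fret 5 on A#4 is MIDI 70 + 5 = 75 (D#5). On the E4 string (open MIDI 64), that pitch is 75 − 64 = fret 11.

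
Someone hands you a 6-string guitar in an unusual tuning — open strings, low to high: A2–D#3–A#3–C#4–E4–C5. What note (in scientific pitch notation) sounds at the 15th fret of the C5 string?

D#6

Each fret is one semitone, so C5 + 15 = D#6.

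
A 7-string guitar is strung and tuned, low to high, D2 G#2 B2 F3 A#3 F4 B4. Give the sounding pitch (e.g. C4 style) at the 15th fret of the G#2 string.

B3

Each fret is one semitone, so G#2 + 15 = B3.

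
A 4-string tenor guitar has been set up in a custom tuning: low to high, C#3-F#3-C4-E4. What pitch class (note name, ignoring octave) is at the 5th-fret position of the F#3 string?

B

F#3 is MIDI 54. Adding 5 gives 59; 59 mod 12 = 11, i.e. B.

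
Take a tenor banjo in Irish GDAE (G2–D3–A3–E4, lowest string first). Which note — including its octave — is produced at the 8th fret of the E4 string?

Each fret is one semitone, so E4 + 8 = C5.

C5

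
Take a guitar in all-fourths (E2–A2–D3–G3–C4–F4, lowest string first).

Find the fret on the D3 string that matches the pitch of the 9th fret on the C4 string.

19

Fret 9 on C4 is MIDI 60 + 9 = 69 (A4). On the D3 string (open MIDI 50), that pitch is 69 − 50 = fret 19.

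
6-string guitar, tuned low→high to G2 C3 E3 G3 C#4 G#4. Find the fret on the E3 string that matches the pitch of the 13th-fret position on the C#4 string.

C#4 at fret 13 is C#4 + 13 semitones = D5.
The open E3 string is 9 semitones below the open C#4, so the same pitch on the E3 string lies at fret 13 + 9 = 22.

22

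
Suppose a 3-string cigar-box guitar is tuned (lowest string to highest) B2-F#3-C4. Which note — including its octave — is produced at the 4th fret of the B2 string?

D#3

Each fret is one semitone, so B2 + 4 = D#3.
(Equivalently spelled Eb3.)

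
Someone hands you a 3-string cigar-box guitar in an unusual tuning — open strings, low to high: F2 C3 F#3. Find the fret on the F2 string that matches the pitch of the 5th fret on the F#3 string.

F#3 at fret 5 is F#3 + 5 semitones = B3.
The open F2 string is 13 semitones below the open F#3, so the same pitch on the F2 string lies at fret 5 + 13 = 18.

18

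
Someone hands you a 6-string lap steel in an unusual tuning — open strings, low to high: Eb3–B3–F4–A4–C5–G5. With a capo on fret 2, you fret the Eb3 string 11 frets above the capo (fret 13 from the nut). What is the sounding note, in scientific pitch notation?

The capo raises the open Eb3 by 2 semitones to F3; fretting 11 more gives Eb3 + 2 + 11 = Eb3 + 13 semitones = E4.

E4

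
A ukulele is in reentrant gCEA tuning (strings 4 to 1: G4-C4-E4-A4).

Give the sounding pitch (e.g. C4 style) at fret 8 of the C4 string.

G#4

The open C4 string plus 8 semitones: C–C#–D–D#–E–F–F#–G–G#.
No B→C boundary is crossed, so the octave stays at 4.
(Equivalently spelled Ab4.)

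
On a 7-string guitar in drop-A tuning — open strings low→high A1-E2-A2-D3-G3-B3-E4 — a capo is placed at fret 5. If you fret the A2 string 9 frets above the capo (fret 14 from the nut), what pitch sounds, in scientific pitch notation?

B3

The capo raises the open A2 by 5 semitones to D3; fretting 9 more gives A2 + 5 + 9 = A2 + 14 semitones = B3.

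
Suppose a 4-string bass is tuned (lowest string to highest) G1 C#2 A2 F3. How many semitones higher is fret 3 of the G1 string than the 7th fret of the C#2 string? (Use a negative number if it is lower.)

G1 at fret 3 → A#1 (MIDI 34); C#2 at fret 7 → G#2 (MIDI 44).
34 − 44 = -10, so the two pitches are 10 semitones apart.

-10 semitones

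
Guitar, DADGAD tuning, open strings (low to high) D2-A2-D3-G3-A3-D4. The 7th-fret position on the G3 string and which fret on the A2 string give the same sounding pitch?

Fret 7 on G3 is MIDI 55 + 7 = 62 (D4). On the A2 string (open MIDI 45), that pitch is 62 − 45 = fret 17.

17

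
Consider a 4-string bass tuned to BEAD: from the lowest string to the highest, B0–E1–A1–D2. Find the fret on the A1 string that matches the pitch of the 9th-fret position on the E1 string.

E1 at fret 9 is E1 + 9 semitones = C#2.
The open A1 string is 5 semitones above the open E1, so the same pitch on the A1 string lies at fret 9 − 5 = 4.

4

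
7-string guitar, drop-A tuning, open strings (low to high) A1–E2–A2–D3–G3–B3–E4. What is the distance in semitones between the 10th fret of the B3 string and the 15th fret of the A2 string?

9 semitones

B3 at fret 10 → A4 (MIDI 69); A2 at fret 15 → C4 (MIDI 60).
69 − 60 = 9, so the two pitches are 9 semitones apart, with A4 the higher.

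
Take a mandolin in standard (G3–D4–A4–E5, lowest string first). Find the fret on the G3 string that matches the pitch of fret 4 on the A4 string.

A4 at fret 4 is A4 + 4 semitones = C#5.
The open G3 string is 14 semitones below the open A4, so the same pitch on the G3 string lies at fret 4 + 14 = 18.

18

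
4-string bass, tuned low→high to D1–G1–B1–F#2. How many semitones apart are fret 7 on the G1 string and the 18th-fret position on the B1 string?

G1 at fret 7 → D2 (MIDI 38); B1 at fret 18 → F3 (MIDI 53).
38 − 53 = -15, so the two pitches are 15 semitones apart, with F3 the higher.

15 semitones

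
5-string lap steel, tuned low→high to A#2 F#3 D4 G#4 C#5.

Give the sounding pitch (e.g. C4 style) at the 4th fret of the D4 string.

F#4

D4 is MIDI 62. Adding 4 gives 66, which is F#4.
(Equivalently spelled Gb4.)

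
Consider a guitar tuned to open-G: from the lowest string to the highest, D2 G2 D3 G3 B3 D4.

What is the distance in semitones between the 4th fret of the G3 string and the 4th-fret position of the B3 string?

G3 at fret 4 → B3 (MIDI 59); B3 at fret 4 → D#4 (MIDI 63).
59 − 63 = -4, so the two pitches are 4 semitones apart, with D#4 the higher.

4 semitones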